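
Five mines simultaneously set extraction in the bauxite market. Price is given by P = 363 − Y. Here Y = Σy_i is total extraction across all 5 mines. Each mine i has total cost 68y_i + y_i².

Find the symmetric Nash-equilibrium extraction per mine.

36.875

A representative mine's profit is π_i = y_i(363 − Y) − 68y_i − y_i², with Y = y_i + Σ_{j≠i} y_j.
First-order condition: 295 − 4y_i − Σ_{j≠i} y_j = 0.
In a symmetric equilibrium every mine chooses the same y, so Σ_{j≠i} y_j = 4y. The condition becomes 295 − 8y = 0, giving y = 295/8 = 36.875.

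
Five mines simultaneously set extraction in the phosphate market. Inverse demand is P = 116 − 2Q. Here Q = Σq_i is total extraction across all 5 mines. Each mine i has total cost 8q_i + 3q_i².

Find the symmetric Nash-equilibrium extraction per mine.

A representative mine's profit is π_i = q_i(116 − 2Q) − 8q_i − 3q_i², with Q = q_i + Σ_{j≠i} q_j.
First-order condition: 108 − 10q_i − 2Σ_{j≠i} q_j = 0.
With identical mines, set every q_j = q: then 108 − 10q − 8q = 0, i.e. q = 108/18 = 6.

6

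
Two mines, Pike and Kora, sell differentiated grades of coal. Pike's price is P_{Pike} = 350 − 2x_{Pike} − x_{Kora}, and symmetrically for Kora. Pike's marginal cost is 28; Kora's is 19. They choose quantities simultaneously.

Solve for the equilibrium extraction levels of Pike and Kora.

63.8, 66.8

Mine Pike's profit: π = x_{Pike}(350 − 2x_{Pike} − x_{Kora}) − 28x_{Pike}.
∂π/∂x_{Pike} = 322 − 4x_{Pike} − x_{Kora} = 0 ⇒ x_{Pike} = 80.5 − 0.25x_{Kora}.
Similarly x_{Kora} = 82.75 − 0.25x_{Pike}.
Solving the two reaction functions simultaneously: (1 − (−0.25)(−0.25))x_{Pike} = 80.5 − 0.25·82.75, so 0.9375x_{Pike} = 59.8125 and x_{Pike} = 63.8.
Then x_{Kora} = 82.75 − 0.25·63.8 = 66.8.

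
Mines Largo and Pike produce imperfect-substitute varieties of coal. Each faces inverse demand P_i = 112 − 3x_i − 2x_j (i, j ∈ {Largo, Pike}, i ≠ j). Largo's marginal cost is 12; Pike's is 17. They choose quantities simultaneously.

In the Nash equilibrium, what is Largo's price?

50.4375

Mine Largo's profit: π = x_{Largo}(112 − 3x_{Largo} − 2x_{Pike}) − 12x_{Largo}.
∂π/∂x_{Largo} = 100 − 6x_{Largo} − 2x_{Pike} = 0 ⇒ x_{Largo} = 50/3 − (1/3)x_{Pike}.
Similarly x_{Pike} = 95/6 − (1/3)x_{Largo}.
Solving the two reaction functions simultaneously: (1 − (−1/3)(−1/3))x_{Largo} = 50/3 − (1/3)·(95/6), so (8/9)x_{Largo} = 205/18 and x_{Largo} = 12.8125.
Then x_{Pike} = 95/6 − (1/3)·12.8125 = 11.5625.
P_{Largo} = 112 − 3·12.8125 − 2·11.5625 = 50.4375.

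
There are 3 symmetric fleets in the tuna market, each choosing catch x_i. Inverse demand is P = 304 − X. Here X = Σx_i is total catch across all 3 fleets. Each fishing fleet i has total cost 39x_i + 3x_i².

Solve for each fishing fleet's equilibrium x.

A representative fishing fleet's profit is π_i = x_i(304 − X) − 39x_i − 3x_i², with X = x_i + Σ_{j≠i} x_j.
First-order condition: 265 − 8x_i − Σ_{j≠i} x_j = 0.
With identical fishing fleets, set every x_j = x: then 265 − 8x − 2x = 0, i.e. x = 265/10 = 26.5.

26.5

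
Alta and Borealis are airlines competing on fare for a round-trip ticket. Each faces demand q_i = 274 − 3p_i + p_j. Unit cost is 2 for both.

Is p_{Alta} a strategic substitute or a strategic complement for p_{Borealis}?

Alta's profit: π = (p_{Alta} − 2)(274 − 3p_{Alta} + p_{Borealis}).
∂π/∂p_{Alta} = 280 − 6p_{Alta} + p_{Borealis} = 0 ⇒ p_{Alta} = 140/3 + (1/6)p_{Borealis}.
The best-response slope dp_{Alta}/dp_{Borealis} = 1/6 > 0: the reaction function is upward-sloping, so the choices are strategic complements.

strategic complements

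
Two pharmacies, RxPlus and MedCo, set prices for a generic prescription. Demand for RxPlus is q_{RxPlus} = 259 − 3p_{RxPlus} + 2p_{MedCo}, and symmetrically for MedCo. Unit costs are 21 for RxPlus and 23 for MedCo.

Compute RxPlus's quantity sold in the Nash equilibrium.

179.625

RxPlus's profit: π = (p_{RxPlus} − 21)(259 − 3p_{RxPlus} + 2p_{MedCo}).
∂π/∂p_{RxPlus} = 322 − 6p_{RxPlus} + 2p_{MedCo} = 0 ⇒ p_{RxPlus} = 161/3 + (1/3)p_{MedCo}.
Similarly p_{MedCo} = 164/3 + (1/3)p_{RxPlus}.
Plugging p_{MedCo} into RxPlus's best response: p_{RxPlus} = 161/3 + (1/3)(164/3 + (1/3)p_{RxPlus}) ⇒ (8/9)p_{RxPlus} = 647/9, so p_{RxPlus} = 80.875.
Then p_{MedCo} = 164/3 + (1/3)·80.875 = 81.625.
q_{RxPlus} = 259 − 3·80.875 + 2·81.625 = 179.625.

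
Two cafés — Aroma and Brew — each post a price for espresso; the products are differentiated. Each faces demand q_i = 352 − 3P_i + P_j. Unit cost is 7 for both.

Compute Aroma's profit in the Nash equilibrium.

13709.28

Aroma's profit: π = (P_{Aroma} − 7)(352 − 3P_{Aroma} + P_{Brew}).
∂π/∂P_{Aroma} = 373 − 6P_{Aroma} + P_{Brew} = 0 ⇒ P_{Aroma} = 373/6 + (1/6)P_{Brew}.
By symmetry P_{Brew} = P_{Aroma}; substituting into the reaction function, (5/6)P_{Aroma} = 373/6 and P_{Aroma} = 74.6.
q_{Aroma} = 352 − 3·74.6 + 74.6 = 202.8.
Profit = (74.6 − 7)·202.8 = 13709.28.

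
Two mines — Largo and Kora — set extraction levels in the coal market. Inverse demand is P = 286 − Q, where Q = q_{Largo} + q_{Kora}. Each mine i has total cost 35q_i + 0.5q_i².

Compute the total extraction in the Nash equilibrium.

125.5

Mine Largo's profit: π = q_{Largo}(286 − (q_{Largo} + q_{Kora})) − 35q_{Largo} − 0.5q_{Largo}².
∂π/∂q_{Largo} = 251 − 3q_{Largo} − q_{Kora} = 0, so q_{Largo} = 251/3 − (1/3)q_{Kora}.
By symmetry q_{Kora} = q_{Largo}; substituting into the reaction function, (4/3)q_{Largo} = 251/3 and q_{Largo} = 62.75.
Total extraction: 62.75 + 62.75 = 125.5.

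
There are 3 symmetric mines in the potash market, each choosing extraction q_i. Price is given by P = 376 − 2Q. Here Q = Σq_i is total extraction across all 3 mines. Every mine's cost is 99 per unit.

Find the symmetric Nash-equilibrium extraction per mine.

34.625

A representative mine's profit is π_i = q_i(376 − 2Q) − 99q_i, with Q = q_i + Σ_{j≠i} q_j.
First-order condition: 277 − 4q_i − 2Σ_{j≠i} q_j = 0.
With identical mines, set every q_j = q: then 277 − 4q − 4q = 0, i.e. q = 277/8 = 34.625.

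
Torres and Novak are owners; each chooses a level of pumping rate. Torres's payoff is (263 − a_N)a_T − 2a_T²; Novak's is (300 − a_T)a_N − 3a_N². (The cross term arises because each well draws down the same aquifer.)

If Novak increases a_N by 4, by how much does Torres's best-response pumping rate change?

-1

Expanding Torres's payoff: 263a_T − a_Na_T − 2a_T².
∂π/∂a_T = 263 − a_N − 4a_T = 0, so a_T = 65.75 − 0.25a_N.
The reaction-function slope is −0.25, so a 4-unit rise in a_N moves a_T by −0.25 × 4 = −1. Torres's best response falls — the actions are strategic substitutes.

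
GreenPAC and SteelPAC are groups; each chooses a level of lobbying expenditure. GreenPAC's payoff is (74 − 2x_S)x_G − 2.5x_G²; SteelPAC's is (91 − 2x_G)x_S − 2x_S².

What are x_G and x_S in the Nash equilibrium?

7.125, 19.1875

Expanding GreenPAC's payoff: 74x_G − 2x_Sx_G − 2.5x_G².
∂π/∂x_G = 74 − 2x_S − 5x_G = 0, so x_G = 14.8 − 0.4x_S.
Likewise for SteelPAC: x_S = 22.75 − 0.5x_G.
Substituting the second reaction function into the first: x_G = 14.8 − 0.4(22.75 − 0.5x_G), which gives 0.8x_G = 5.7 ⇒ x_G = 7.125.
Then x_S = 22.75 − 0.5·7.125 = 19.1875.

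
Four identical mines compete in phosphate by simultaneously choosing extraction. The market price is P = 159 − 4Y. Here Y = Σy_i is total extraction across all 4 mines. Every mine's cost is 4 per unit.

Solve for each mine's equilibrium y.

7.75

A representative mine's profit is π_i = y_i(159 − 4Y) − 4y_i, with Y = y_i + Σ_{j≠i} y_j.
First-order condition: 155 − 8y_i − 4Σ_{j≠i} y_j = 0.
Imposing symmetry (y_j = y for all j) turns Σ_{j≠i} y_j into 3y, so 155 = 20y and y = 7.75.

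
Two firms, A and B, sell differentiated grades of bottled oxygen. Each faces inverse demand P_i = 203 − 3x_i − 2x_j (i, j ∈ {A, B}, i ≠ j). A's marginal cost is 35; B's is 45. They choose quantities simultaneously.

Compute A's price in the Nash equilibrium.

Firm A's profit: π = x_A(203 − 3x_A − 2x_B) − 35x_A.
∂π/∂x_A = 168 − 6x_A − 2x_B = 0 ⇒ x_A = 28 − (1/3)x_B.
Similarly x_B = 79/3 − (1/3)x_A.
Plugging x_B into A's best response: x_A = 28 − (1/3)(79/3 − (1/3)x_A) ⇒ (8/9)x_A = 173/9, so x_A = 21.625.
Then x_B = 79/3 − (1/3)·21.625 = 19.125.
P_A = 203 − 3·21.625 − 2·19.125 = 99.875.

99.875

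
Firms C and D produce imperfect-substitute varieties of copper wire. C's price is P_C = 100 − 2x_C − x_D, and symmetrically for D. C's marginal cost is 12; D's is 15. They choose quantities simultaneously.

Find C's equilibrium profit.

633.68

Firm C's profit: π = x_C(100 − 2x_C − x_D) − 12x_C.
∂π/∂x_C = 88 − 4x_C − x_D = 0 ⇒ x_C = 22 − 0.25x_D.
Similarly x_D = 21.25 − 0.25x_C.
Solving the two reaction functions simultaneously: (1 − (−0.25)(−0.25))x_C = 22 − 0.25·21.25, so 0.9375x_C = 16.6875 and x_C = 17.8.
Then x_D = 21.25 − 0.25·17.8 = 16.8.
P_C = 100 − 2·17.8 − 16.8 = 47.6.
Profit = (47.6 − 12)·17.8 = 633.68.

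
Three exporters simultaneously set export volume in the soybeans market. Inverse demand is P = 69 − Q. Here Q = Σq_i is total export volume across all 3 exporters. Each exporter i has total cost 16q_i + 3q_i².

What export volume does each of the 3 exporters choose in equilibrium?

A representative exporter's profit is π_i = q_i(69 − Q) − 16q_i − 3q_i², with Q = q_i + Σ_{j≠i} q_j.
First-order condition: 53 − 8q_i − Σ_{j≠i} q_j = 0.
With identical exporters, set every q_j = q: then 53 − 8q − 2q = 0, i.e. q = 53/10 = 5.3.

5.3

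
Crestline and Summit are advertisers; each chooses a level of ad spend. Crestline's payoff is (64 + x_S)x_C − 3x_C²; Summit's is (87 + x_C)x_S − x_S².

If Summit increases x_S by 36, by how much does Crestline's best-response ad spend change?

6

Expanding Crestline's payoff: 64x_C + x_Sx_C − 3x_C².
∂π/∂x_C = 64 + x_S − 6x_C = 0, so x_C = 32/3 + (1/6)x_S.
The reaction-function slope is 1/6, so a 36-unit rise in x_S moves x_C by 1/6 × 36 = 6. Crestline's best response rises — the actions are strategic complements.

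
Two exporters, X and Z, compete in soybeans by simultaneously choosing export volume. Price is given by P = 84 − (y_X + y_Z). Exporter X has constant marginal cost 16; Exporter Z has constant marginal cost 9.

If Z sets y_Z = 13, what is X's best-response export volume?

27.5

Exporter X's profit: π = y_X(84 − (y_X + y_Z)) − 16y_X.
∂π/∂y_X = 68 − 2y_X − y_Z = 0, so y_X = 34 − 0.5y_Z.
At y_Z = 13: y_X = 34 − 0.5·13 = 27.5.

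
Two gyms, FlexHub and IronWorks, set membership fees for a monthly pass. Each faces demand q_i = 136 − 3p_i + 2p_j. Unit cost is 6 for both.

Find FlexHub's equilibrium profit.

FlexHub's profit: π = (p_{FlexHub} − 6)(136 − 3p_{FlexHub} + 2p_{IronWorks}).
∂π/∂p_{FlexHub} = 154 − 6p_{FlexHub} + 2p_{IronWorks} = 0 ⇒ p_{FlexHub} = 77/3 + (1/3)p_{IronWorks}.
Setting p_{FlexHub} = p_{IronWorks} in the reaction function: p_{FlexHub} = 77/3 + (1/3)p_{FlexHub}, so p_{FlexHub} = (77/3) / (2/3) = 38.5.
q_{FlexHub} = 136 − 3·38.5 + 2·38.5 = 97.5.
Profit = (38.5 − 6)·97.5 = 3168.75.

3168.75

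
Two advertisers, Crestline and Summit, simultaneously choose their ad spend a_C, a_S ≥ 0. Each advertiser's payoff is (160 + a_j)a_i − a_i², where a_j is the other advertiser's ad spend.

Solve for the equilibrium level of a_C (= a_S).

160

Crestline's payoff is (160 + a_S)a_C − a_C².
∂π/∂a_C = 160 + a_S − 2a_C = 0, so a_C = 80 + 0.5a_S.
By symmetry a_S = a_C; substituting into the reaction function, 0.5a_C = 80 and a_C = 160.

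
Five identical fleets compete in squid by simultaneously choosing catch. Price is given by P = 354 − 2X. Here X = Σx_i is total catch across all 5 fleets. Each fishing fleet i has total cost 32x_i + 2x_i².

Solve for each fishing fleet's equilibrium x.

A representative fishing fleet's profit is π_i = x_i(354 − 2X) − 32x_i − 2x_i², with X = x_i + Σ_{j≠i} x_j.
First-order condition: 322 − 8x_i − 2Σ_{j≠i} x_j = 0.
With identical fishing fleets, set every x_j = x: then 322 − 8x − 8x = 0, i.e. x = 322/16 = 20.125.

20.125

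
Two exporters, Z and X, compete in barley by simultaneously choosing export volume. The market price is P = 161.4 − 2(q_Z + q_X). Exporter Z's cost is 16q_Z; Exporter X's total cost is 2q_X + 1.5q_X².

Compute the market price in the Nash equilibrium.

Exporter Z's profit: π = q_Z(161.4 − 2(q_Z + q_X)) − 16q_Z.
∂π/∂q_Z = 145.4 − 4q_Z − 2q_X = 0, so q_Z = 36.35 − 0.5q_X.
For X: ∂π/∂q_X = 159.4 − 7q_X − 2q_Z = 0 ⇒ q_X = 797/35 − (2/7)q_Z.
Plugging q_X into Z's best response: q_Z = 36.35 − 0.5(797/35 − (2/7)q_Z) ⇒ (6/7)q_Z = 699/28, so q_Z = 29.125.
Then q_X = 797/35 − (2/7)·29.125 = 14.45.
Equilibrium price: P = 161.4 − 2·43.575 = 74.25.

74.25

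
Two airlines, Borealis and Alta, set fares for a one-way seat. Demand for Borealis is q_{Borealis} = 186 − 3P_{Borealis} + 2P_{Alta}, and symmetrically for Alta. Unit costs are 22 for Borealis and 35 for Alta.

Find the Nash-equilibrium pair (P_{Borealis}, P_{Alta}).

65.4375, 70.3125

Borealis's profit: π = (P_{Borealis} − 22)(186 − 3P_{Borealis} + 2P_{Alta}).
∂π/∂P_{Borealis} = 252 − 6P_{Borealis} + 2P_{Alta} = 0 ⇒ P_{Borealis} = 42 + (1/3)P_{Alta}.
Similarly P_{Alta} = 48.5 + (1/3)P_{Borealis}.
Solving the two reaction functions simultaneously: (1 − (1/3)(1/3))P_{Borealis} = 42 + (1/3)·48.5, so (8/9)P_{Borealis} = 349/6 and P_{Borealis} = 65.4375.
Then P_{Alta} = 48.5 + (1/3)·65.4375 = 70.3125.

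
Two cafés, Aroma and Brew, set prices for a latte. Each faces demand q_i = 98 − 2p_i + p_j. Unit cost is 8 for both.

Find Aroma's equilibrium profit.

1800

Aroma's profit: π = (p_{Aroma} − 8)(98 − 2p_{Aroma} + p_{Brew}).
∂π/∂p_{Aroma} = 114 − 4p_{Aroma} + p_{Brew} = 0 ⇒ p_{Aroma} = 28.5 + 0.25p_{Brew}.
By symmetry p_{Brew} = p_{Aroma}; substituting into the reaction function, 0.75p_{Aroma} = 28.5 and p_{Aroma} = 38.
q_{Aroma} = 98 − 2·38 + 38 = 60.
Profit = (38 − 8)·60 = 1800.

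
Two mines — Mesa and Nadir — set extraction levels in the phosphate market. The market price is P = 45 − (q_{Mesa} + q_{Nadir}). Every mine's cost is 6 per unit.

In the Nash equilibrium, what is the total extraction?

26

Mine Mesa's profit: π = q_{Mesa}(45 − (q_{Mesa} + q_{Nadir})) − 6q_{Mesa}.
∂π/∂q_{Mesa} = 39 − 2q_{Mesa} − q_{Nadir} = 0, so q_{Mesa} = 19.5 − 0.5q_{Nadir}.
By symmetry q_{Nadir} = q_{Mesa}; substituting into the reaction function, 1.5q_{Mesa} = 19.5 and q_{Mesa} = 13.
Total extraction: 13 + 13 = 26.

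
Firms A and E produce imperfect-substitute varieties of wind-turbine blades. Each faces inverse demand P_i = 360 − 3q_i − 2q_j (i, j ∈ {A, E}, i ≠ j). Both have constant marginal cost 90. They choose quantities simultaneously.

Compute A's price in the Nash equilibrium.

191.25

Firm A's profit: π = q_A(360 − 3q_A − 2q_E) − 90q_A.
∂π/∂q_A = 270 − 6q_A − 2q_E = 0 ⇒ q_A = 45 − (1/3)q_E.
The game is symmetric, so in equilibrium q_E = q_A: the reaction function gives (4/3)q_A = 45, hence q_A = 33.75.
P_A = 360 − 3·33.75 − 2·33.75 = 191.25.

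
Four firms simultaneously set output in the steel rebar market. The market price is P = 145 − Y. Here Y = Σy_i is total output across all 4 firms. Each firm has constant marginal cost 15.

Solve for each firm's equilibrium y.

26

A representative firm's profit is π_i = y_i(145 − Y) − 15y_i, with Y = y_i + Σ_{j≠i} y_j.
First-order condition: 130 − 2y_i − Σ_{j≠i} y_j = 0.
In a symmetric equilibrium every firm chooses the same y, so Σ_{j≠i} y_j = 3y. The condition becomes 130 − 5y = 0, giving y = 130/5 = 26.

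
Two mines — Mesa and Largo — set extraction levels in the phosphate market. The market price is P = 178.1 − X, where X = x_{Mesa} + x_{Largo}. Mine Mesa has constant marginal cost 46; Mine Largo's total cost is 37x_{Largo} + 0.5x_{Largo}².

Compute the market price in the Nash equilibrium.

Mine Mesa's profit: π = x_{Mesa}(178.1 − (x_{Mesa} + x_{Largo})) − 46x_{Mesa}.
∂π/∂x_{Mesa} = 132.1 − 2x_{Mesa} − x_{Largo} = 0, so x_{Mesa} = 66.05 − 0.5x_{Largo}.
For Largo: ∂π/∂x_{Largo} = 141.1 − 3x_{Largo} − x_{Mesa} = 0 ⇒ x_{Largo} = 1411/30 − (1/3)x_{Mesa}.
Solving the two reaction functions simultaneously: (1 − (−0.5)(−1/3))x_{Mesa} = 66.05 − 0.5·(1411/30), so (5/6)x_{Mesa} = 638/15 and x_{Mesa} = 51.04.
Then x_{Largo} = 1411/30 − (1/3)·51.04 = 30.02.
Equilibrium price: P = 178.1 − 81.06 = 97.04.

97.04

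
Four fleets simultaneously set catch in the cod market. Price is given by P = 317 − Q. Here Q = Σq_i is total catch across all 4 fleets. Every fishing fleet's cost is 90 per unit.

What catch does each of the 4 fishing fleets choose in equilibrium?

45.4

A representative fishing fleet's profit is π_i = q_i(317 − Q) − 90q_i, with Q = q_i + Σ_{j≠i} q_j.
First-order condition: 227 − 2q_i − Σ_{j≠i} q_j = 0.
Imposing symmetry (q_j = q for all j) turns Σ_{j≠i} q_j into 3q, so 227 = 5q and q = 45.4.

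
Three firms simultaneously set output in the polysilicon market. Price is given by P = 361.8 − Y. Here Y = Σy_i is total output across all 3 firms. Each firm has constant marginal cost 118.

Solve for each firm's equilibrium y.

A representative firm's profit is π_i = y_i(361.8 − Y) − 118y_i, with Y = y_i + Σ_{j≠i} y_j.
First-order condition: 243.8 − 2y_i − Σ_{j≠i} y_j = 0.
With identical firms, set every y_j = y: then 243.8 − 2y − 2y = 0, i.e. y = 243.8/4 = 60.95.

60.95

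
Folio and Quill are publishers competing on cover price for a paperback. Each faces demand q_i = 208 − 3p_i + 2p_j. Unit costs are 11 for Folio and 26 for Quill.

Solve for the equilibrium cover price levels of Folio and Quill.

63.0625, 68.6875

Folio's profit: π = (p_{Folio} − 11)(208 − 3p_{Folio} + 2p_{Quill}).
∂π/∂p_{Folio} = 241 − 6p_{Folio} + 2p_{Quill} = 0 ⇒ p_{Folio} = 241/6 + (1/3)p_{Quill}.
Similarly p_{Quill} = 143/3 + (1/3)p_{Folio}.
Plugging p_{Quill} into Folio's best response: p_{Folio} = 241/6 + (1/3)(143/3 + (1/3)p_{Folio}) ⇒ (8/9)p_{Folio} = 1009/18, so p_{Folio} = 63.0625.
Then p_{Quill} = 143/3 + (1/3)·63.0625 = 68.6875.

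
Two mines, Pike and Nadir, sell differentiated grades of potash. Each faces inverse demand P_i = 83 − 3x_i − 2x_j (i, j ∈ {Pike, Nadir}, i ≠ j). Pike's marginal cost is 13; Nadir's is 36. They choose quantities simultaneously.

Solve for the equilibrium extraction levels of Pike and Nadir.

Mine Pike's profit: π = x_{Pike}(83 − 3x_{Pike} − 2x_{Nadir}) − 13x_{Pike}.
∂π/∂x_{Pike} = 70 − 6x_{Pike} − 2x_{Nadir} = 0 ⇒ x_{Pike} = 35/3 − (1/3)x_{Nadir}.
Similarly x_{Nadir} = 47/6 − (1/3)x_{Pike}.
Substituting the second reaction function into the first: x_{Pike} = 35/3 − (1/3)(47/6 − (1/3)x_{Pike}), which gives (8/9)x_{Pike} = 163/18 ⇒ x_{Pike} = 10.1875.
Then x_{Nadir} = 47/6 − (1/3)·10.1875 = 4.4375.

10.1875, 4.4375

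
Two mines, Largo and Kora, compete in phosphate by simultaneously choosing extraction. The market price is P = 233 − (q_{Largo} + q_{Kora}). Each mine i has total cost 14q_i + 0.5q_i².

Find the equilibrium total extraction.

109.5

Mine Largo's profit: π = q_{Largo}(233 − (q_{Largo} + q_{Kora})) − 14q_{Largo} − 0.5q_{Largo}².
∂π/∂q_{Largo} = 219 − 3q_{Largo} − q_{Kora} = 0, so q_{Largo} = 73 − (1/3)q_{Kora}.
The game is symmetric, so in equilibrium q_{Kora} = q_{Largo}: the reaction function gives (4/3)q_{Largo} = 73, hence q_{Largo} = 54.75.
Total extraction: 54.75 + 54.75 = 109.5.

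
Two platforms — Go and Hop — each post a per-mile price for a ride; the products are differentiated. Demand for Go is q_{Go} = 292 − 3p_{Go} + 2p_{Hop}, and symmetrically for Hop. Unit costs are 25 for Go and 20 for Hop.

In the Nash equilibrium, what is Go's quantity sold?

Go's profit: π = (p_{Go} − 25)(292 − 3p_{Go} + 2p_{Hop}).
∂π/∂p_{Go} = 367 − 6p_{Go} + 2p_{Hop} = 0 ⇒ p_{Go} = 367/6 + (1/3)p_{Hop}.
Similarly p_{Hop} = 176/3 + (1/3)p_{Go}.
Substituting the second reaction function into the first: p_{Go} = 367/6 + (1/3)(176/3 + (1/3)p_{Go}), which gives (8/9)p_{Go} = 1453/18 ⇒ p_{Go} = 90.8125.
Then p_{Hop} = 176/3 + (1/3)·90.8125 = 88.9375.
q_{Go} = 292 − 3·90.8125 + 2·88.9375 = 197.4375.

197.4375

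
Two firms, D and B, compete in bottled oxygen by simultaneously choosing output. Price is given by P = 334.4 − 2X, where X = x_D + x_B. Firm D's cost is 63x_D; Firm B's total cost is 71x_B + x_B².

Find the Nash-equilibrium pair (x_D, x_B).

Firm D's profit: π = x_D(334.4 − 2(x_D + x_B)) − 63x_D.
∂π/∂x_D = 271.4 − 4x_D − 2x_B = 0, so x_D = 67.85 − 0.5x_B.
For B: ∂π/∂x_B = 263.4 − 6x_B − 2x_D = 0 ⇒ x_B = 43.9 − (1/3)x_D.
Plugging x_B into D's best response: x_D = 67.85 − 0.5(43.9 − (1/3)x_D) ⇒ (5/6)x_D = 45.9, so x_D = 55.08.
Then x_B = 43.9 − (1/3)·55.08 = 25.54.

55.08, 25.54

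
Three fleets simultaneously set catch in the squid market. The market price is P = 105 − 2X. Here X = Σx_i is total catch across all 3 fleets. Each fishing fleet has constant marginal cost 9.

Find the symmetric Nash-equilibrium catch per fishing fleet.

12

A representative fishing fleet's profit is π_i = x_i(105 − 2X) − 9x_i, with X = x_i + Σ_{j≠i} x_j.
First-order condition: 96 − 4x_i − 2Σ_{j≠i} x_j = 0.
In a symmetric equilibrium every fishing fleet chooses the same x, so Σ_{j≠i} x_j = 2x. The condition becomes 96 − 8x = 0, giving x = 96/8 = 12.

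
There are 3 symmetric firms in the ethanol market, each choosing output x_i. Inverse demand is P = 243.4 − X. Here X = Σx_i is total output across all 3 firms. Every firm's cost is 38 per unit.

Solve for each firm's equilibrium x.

A representative firm's profit is π_i = x_i(243.4 − X) − 38x_i, with X = x_i + Σ_{j≠i} x_j.
First-order condition: 205.4 − 2x_i − Σ_{j≠i} x_j = 0.
Imposing symmetry (x_j = x for all j) turns Σ_{j≠i} x_j into 2x, so 205.4 = 4x and x = 51.35.

51.35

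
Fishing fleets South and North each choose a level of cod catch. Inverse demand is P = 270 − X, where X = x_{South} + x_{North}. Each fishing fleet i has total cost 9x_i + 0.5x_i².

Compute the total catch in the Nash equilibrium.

Fishing fleet South's profit: π = x_{South}(270 − (x_{South} + x_{North})) − 9x_{South} − 0.5x_{South}².
∂π/∂x_{South} = 261 − 3x_{South} − x_{North} = 0, so x_{South} = 87 − (1/3)x_{North}.
By symmetry x_{North} = x_{South}; substituting into the reaction function, (4/3)x_{South} = 87 and x_{South} = 65.25.
Total catch: 65.25 + 65.25 = 130.5.

130.5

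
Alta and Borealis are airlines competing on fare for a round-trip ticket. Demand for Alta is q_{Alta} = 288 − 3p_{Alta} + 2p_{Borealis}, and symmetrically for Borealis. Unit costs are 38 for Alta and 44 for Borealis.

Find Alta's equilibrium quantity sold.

190.875

Alta's profit: π = (p_{Alta} − 38)(288 − 3p_{Alta} + 2p_{Borealis}).
∂π/∂p_{Alta} = 402 − 6p_{Alta} + 2p_{Borealis} = 0 ⇒ p_{Alta} = 67 + (1/3)p_{Borealis}.
Similarly p_{Borealis} = 70 + (1/3)p_{Alta}.
Substituting the second reaction function into the first: p_{Alta} = 67 + (1/3)(70 + (1/3)p_{Alta}), which gives (8/9)p_{Alta} = 271/3 ⇒ p_{Alta} = 101.625.
Then p_{Borealis} = 70 + (1/3)·101.625 = 103.875.
q_{Alta} = 288 − 3·101.625 + 2·103.875 = 190.875.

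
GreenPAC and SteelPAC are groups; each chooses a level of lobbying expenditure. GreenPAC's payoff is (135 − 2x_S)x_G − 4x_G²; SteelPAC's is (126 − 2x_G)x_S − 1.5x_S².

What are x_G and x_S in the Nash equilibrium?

Expanding GreenPAC's payoff: 135x_G − 2x_Sx_G − 4x_G².
∂π/∂x_G = 135 − 2x_S − 8x_G = 0, so x_G = 16.875 − 0.25x_S.
Likewise for SteelPAC: x_S = 42 − (2/3)x_G.
Plugging x_S into GreenPAC's best response: x_G = 16.875 − 0.25(42 − (2/3)x_G) ⇒ (5/6)x_G = 6.375, so x_G = 7.65.
Then x_S = 42 − (2/3)·7.65 = 36.9.

7.65, 36.9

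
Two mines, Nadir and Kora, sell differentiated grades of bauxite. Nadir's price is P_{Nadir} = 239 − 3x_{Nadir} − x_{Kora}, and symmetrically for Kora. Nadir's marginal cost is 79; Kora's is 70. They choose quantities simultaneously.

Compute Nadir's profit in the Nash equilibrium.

1532.28

Mine Nadir's profit: π = x_{Nadir}(239 − 3x_{Nadir} − x_{Kora}) − 79x_{Nadir}.
∂π/∂x_{Nadir} = 160 − 6x_{Nadir} − x_{Kora} = 0 ⇒ x_{Nadir} = 80/3 − (1/6)x_{Kora}.
Similarly x_{Kora} = 169/6 − (1/6)x_{Nadir}.
Plugging x_{Kora} into Nadir's best response: x_{Nadir} = 80/3 − (1/6)(169/6 − (1/6)x_{Nadir}) ⇒ (35/36)x_{Nadir} = 791/36, so x_{Nadir} = 22.6.
Then x_{Kora} = 169/6 − (1/6)·22.6 = 24.4.
P_{Nadir} = 239 − 3·22.6 − 24.4 = 146.8.
Profit = (146.8 − 79)·22.6 = 1532.28.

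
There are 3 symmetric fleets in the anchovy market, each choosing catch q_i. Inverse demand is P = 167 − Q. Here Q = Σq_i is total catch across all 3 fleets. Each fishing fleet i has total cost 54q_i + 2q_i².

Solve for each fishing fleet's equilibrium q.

A representative fishing fleet's profit is π_i = q_i(167 − Q) − 54q_i − 2q_i², with Q = q_i + Σ_{j≠i} q_j.
First-order condition: 113 − 6q_i − Σ_{j≠i} q_j = 0.
With identical fishing fleets, set every q_j = q: then 113 − 6q − 2q = 0, i.e. q = 113/8 = 14.125.

14.125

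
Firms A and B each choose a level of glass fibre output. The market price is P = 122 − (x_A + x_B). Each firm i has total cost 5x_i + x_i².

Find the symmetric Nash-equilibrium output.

23.4

Firm A's profit: π = x_A(122 − (x_A + x_B)) − 5x_A − x_A².
∂π/∂x_A = 117 − 4x_A − x_B = 0, so x_A = 29.25 − 0.25x_B.
The game is symmetric, so in equilibrium x_B = x_A: the reaction function gives 1.25x_A = 29.25, hence x_A = 23.4.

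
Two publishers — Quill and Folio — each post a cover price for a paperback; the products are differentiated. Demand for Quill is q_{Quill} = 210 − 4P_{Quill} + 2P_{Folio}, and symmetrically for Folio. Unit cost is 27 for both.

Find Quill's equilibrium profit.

Quill's profit: π = (P_{Quill} − 27)(210 − 4P_{Quill} + 2P_{Folio}).
∂π/∂P_{Quill} = 318 − 8P_{Quill} + 2P_{Folio} = 0 ⇒ P_{Quill} = 39.75 + 0.25P_{Folio}.
The game is symmetric, so in equilibrium P_{Folio} = P_{Quill}: the reaction function gives 0.75P_{Quill} = 39.75, hence P_{Quill} = 53.
q_{Quill} = 210 − 4·53 + 2·53 = 104.
Profit = (53 − 27)·104 = 2704.

2704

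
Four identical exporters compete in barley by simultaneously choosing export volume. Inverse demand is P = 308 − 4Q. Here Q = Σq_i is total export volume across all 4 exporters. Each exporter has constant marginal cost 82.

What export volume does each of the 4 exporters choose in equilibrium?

A representative exporter's profit is π_i = q_i(308 − 4Q) − 82q_i, with Q = q_i + Σ_{j≠i} q_j.
First-order condition: 226 − 8q_i − 4Σ_{j≠i} q_j = 0.
In a symmetric equilibrium every exporter chooses the same q, so Σ_{j≠i} q_j = 3q. The condition becomes 226 − 20q = 0, giving q = 226/20 = 11.3.

11.3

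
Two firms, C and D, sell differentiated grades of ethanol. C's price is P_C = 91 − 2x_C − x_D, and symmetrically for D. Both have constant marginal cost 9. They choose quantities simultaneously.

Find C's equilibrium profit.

537.92

Firm C's profit: π = x_C(91 − 2x_C − x_D) − 9x_C.
∂π/∂x_C = 82 − 4x_C − x_D = 0 ⇒ x_C = 20.5 − 0.25x_D.
Setting x_C = x_D in the reaction function: x_C = 20.5 − 0.25x_C, so x_C = 20.5 / 1.25 = 16.4.
P_C = 91 − 2·16.4 − 16.4 = 41.8.
Profit = (41.8 − 9)·16.4 = 537.92.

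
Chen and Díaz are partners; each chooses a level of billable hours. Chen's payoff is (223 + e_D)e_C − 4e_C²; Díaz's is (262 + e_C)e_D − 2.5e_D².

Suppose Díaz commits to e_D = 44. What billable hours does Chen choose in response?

Expanding Chen's payoff: 223e_C + e_De_C − 4e_C².
∂π/∂e_C = 223 + e_D − 8e_C = 0, so e_C = 27.875 + 0.125e_D.
At e_D = 44: e_C = 27.875 + 0.125·44 = 33.375.

33.375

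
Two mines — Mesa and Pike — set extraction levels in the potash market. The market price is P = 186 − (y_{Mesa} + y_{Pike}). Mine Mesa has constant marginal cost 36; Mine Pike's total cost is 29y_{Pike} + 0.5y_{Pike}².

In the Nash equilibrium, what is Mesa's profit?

Mine Mesa's profit: π = y_{Mesa}(186 − (y_{Mesa} + y_{Pike})) − 36y_{Mesa}.
∂π/∂y_{Mesa} = 150 − 2y_{Mesa} − y_{Pike} = 0, so y_{Mesa} = 75 − 0.5y_{Pike}.
For Pike: ∂π/∂y_{Pike} = 157 − 3y_{Pike} − y_{Mesa} = 0 ⇒ y_{Pike} = 157/3 − (1/3)y_{Mesa}.
Solving the two reaction functions simultaneously: (1 − (−0.5)(−1/3))y_{Mesa} = 75 − 0.5·(157/3), so (5/6)y_{Mesa} = 293/6 and y_{Mesa} = 58.6.
Then y_{Pike} = 157/3 − (1/3)·58.6 = 32.8.
Price P = 186 − 91.4 = 94.6.
Mesa's profit: (94.6 − 36)·58.6 = 3433.96.

3433.96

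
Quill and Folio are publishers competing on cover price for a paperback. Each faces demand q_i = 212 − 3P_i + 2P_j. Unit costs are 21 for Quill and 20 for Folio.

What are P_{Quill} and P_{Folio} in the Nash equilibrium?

68.5625, 68.1875

Quill's profit: π = (P_{Quill} − 21)(212 − 3P_{Quill} + 2P_{Folio}).
∂π/∂P_{Quill} = 275 − 6P_{Quill} + 2P_{Folio} = 0 ⇒ P_{Quill} = 275/6 + (1/3)P_{Folio}.
Similarly P_{Folio} = 136/3 + (1/3)P_{Quill}.
Solving the two reaction functions simultaneously: (1 − (1/3)(1/3))P_{Quill} = 275/6 + (1/3)·(136/3), so (8/9)P_{Quill} = 1097/18 and P_{Quill} = 68.5625.
Then P_{Folio} = 136/3 + (1/3)·68.5625 = 68.1875.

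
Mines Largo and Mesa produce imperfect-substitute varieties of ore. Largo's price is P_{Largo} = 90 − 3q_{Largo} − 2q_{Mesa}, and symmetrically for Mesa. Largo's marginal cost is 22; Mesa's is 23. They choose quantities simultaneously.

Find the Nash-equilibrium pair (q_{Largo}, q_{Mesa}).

8.5625, 8.3125

Mine Largo's profit: π = q_{Largo}(90 − 3q_{Largo} − 2q_{Mesa}) − 22q_{Largo}.
∂π/∂q_{Largo} = 68 − 6q_{Largo} − 2q_{Mesa} = 0 ⇒ q_{Largo} = 34/3 − (1/3)q_{Mesa}.
Similarly q_{Mesa} = 67/6 − (1/3)q_{Largo}.
Substituting the second reaction function into the first: q_{Largo} = 34/3 − (1/3)(67/6 − (1/3)q_{Largo}), which gives (8/9)q_{Largo} = 137/18 ⇒ q_{Largo} = 8.5625.
Then q_{Mesa} = 67/6 − (1/3)·8.5625 = 8.3125.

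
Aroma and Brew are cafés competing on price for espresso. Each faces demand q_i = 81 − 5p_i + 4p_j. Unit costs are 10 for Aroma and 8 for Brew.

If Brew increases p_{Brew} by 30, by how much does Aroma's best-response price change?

12

Aroma's profit: π = (p_{Aroma} − 10)(81 − 5p_{Aroma} + 4p_{Brew}).
∂π/∂p_{Aroma} = 131 − 10p_{Aroma} + 4p_{Brew} = 0 ⇒ p_{Aroma} = 13.1 + 0.4p_{Brew}.
The reaction-function slope is 0.4, so a 30-unit rise in p_{Brew} moves p_{Aroma} by 0.4 × 30 = 12. Aroma's best response rises — the actions are strategic complements.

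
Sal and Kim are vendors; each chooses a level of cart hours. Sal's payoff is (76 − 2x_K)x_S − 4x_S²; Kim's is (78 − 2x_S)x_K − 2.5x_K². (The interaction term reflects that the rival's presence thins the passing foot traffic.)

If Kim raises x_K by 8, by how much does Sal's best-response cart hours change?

Expanding Sal's payoff: 76x_S − 2x_Kx_S − 4x_S².
∂π/∂x_S = 76 − 2x_K − 8x_S = 0, so x_S = 9.5 − 0.25x_K.
The reaction-function slope is −0.25, so an 8-unit rise in x_K moves x_S by −0.25 × 8 = −2. Sal's best response falls — the actions are strategic substitutes.

-2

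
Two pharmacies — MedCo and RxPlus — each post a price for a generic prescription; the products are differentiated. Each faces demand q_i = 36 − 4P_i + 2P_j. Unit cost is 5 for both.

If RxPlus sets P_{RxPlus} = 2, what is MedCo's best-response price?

7.5

MedCo's profit: π = (P_{MedCo} − 5)(36 − 4P_{MedCo} + 2P_{RxPlus}).
∂π/∂P_{MedCo} = 56 − 8P_{MedCo} + 2P_{RxPlus} = 0 ⇒ P_{MedCo} = 7 + 0.25P_{RxPlus}.
At P_{RxPlus} = 2: P_{MedCo} = 7 + 0.25·2 = 7.5.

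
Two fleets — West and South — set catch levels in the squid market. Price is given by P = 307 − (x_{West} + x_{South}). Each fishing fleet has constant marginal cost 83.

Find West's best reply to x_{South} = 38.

Fishing fleet West's profit: π = x_{West}(307 − (x_{West} + x_{South})) − 83x_{West}.
∂π/∂x_{West} = 224 − 2x_{West} − x_{South} = 0, so x_{West} = 112 − 0.5x_{South}.
At x_{South} = 38: x_{West} = 112 − 0.5·38 = 93.

93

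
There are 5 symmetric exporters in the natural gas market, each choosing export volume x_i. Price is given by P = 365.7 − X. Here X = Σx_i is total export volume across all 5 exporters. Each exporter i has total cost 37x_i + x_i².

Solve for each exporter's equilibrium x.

A representative exporter's profit is π_i = x_i(365.7 − X) − 37x_i − x_i², with X = x_i + Σ_{j≠i} x_j.
First-order condition: 328.7 − 4x_i − Σ_{j≠i} x_j = 0.
Imposing symmetry (x_j = x for all j) turns Σ_{j≠i} x_j into 4x, so 328.7 = 8x and x = 41.0875.

41.0875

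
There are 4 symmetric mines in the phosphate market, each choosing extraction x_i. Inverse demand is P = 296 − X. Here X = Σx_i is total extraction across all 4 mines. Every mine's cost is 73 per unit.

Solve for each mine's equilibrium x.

44.6

A representative mine's profit is π_i = x_i(296 − X) − 73x_i, with X = x_i + Σ_{j≠i} x_j.
First-order condition: 223 − 2x_i − Σ_{j≠i} x_j = 0.
With identical mines, set every x_j = x: then 223 − 2x − 3x = 0, i.e. x = 223/5 = 44.6.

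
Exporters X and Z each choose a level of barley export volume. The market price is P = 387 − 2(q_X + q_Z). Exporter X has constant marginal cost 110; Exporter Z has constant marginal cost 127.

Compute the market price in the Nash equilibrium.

208

Exporter X's profit: π = q_X(387 − 2(q_X + q_Z)) − 110q_X.
∂π/∂q_X = 277 − 4q_X − 2q_Z = 0, so q_X = 69.25 − 0.5q_Z.
By the same steps for Z: q_Z = 65 − 0.5q_X.
Substituting the second reaction function into the first: q_X = 69.25 − 0.5(65 − 0.5q_X), which gives 0.75q_X = 36.75 ⇒ q_X = 49.
Then q_Z = 65 − 0.5·49 = 40.5.
Equilibrium price: P = 387 − 2·89.5 = 208.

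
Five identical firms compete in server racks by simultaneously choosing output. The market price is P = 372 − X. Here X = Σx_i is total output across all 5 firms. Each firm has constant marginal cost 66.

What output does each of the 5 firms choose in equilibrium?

51

A representative firm's profit is π_i = x_i(372 − X) − 66x_i, with X = x_i + Σ_{j≠i} x_j.
First-order condition: 306 − 2x_i − Σ_{j≠i} x_j = 0.
With identical firms, set every x_j = x: then 306 − 2x − 4x = 0, i.e. x = 306/6 = 51.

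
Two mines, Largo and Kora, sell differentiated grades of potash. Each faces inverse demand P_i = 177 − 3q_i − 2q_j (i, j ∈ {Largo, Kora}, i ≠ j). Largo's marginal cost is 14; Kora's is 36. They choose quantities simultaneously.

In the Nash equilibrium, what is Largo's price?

79.25

Mine Largo's profit: π = q_{Largo}(177 − 3q_{Largo} − 2q_{Kora}) − 14q_{Largo}.
∂π/∂q_{Largo} = 163 − 6q_{Largo} − 2q_{Kora} = 0 ⇒ q_{Largo} = 163/6 − (1/3)q_{Kora}.
Similarly q_{Kora} = 23.5 − (1/3)q_{Largo}.
Substituting the second reaction function into the first: q_{Largo} = 163/6 − (1/3)(23.5 − (1/3)q_{Largo}), which gives (8/9)q_{Largo} = 58/3 ⇒ q_{Largo} = 21.75.
Then q_{Kora} = 23.5 − (1/3)·21.75 = 16.25.
P_{Largo} = 177 − 3·21.75 − 2·16.25 = 79.25.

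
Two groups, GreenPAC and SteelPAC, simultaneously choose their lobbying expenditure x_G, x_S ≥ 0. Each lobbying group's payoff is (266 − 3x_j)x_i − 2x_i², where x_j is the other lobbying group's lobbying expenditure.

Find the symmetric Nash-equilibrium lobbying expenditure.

GreenPAC's payoff is (266 − 3x_S)x_G − 2x_G².
∂π/∂x_G = 266 − 3x_S − 4x_G = 0, so x_G = 66.5 − 0.75x_S.
The game is symmetric, so in equilibrium x_S = x_G: the reaction function gives 1.75x_G = 66.5, hence x_G = 38.

38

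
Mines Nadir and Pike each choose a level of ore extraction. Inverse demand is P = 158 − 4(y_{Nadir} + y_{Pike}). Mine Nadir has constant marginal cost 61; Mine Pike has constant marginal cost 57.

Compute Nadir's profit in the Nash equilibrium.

Mine Nadir's profit: π = y_{Nadir}(158 − 4(y_{Nadir} + y_{Pike})) − 61y_{Nadir}.
∂π/∂y_{Nadir} = 97 − 8y_{Nadir} − 4y_{Pike} = 0, so y_{Nadir} = 12.125 − 0.5y_{Pike}.
By the same steps for Pike: y_{Pike} = 12.625 − 0.5y_{Nadir}.
Substituting the second reaction function into the first: y_{Nadir} = 12.125 − 0.5(12.625 − 0.5y_{Nadir}), which gives 0.75y_{Nadir} = 5.8125 ⇒ y_{Nadir} = 7.75.
Then y_{Pike} = 12.625 − 0.5·7.75 = 8.75.
Price P = 158 − 4·16.5 = 92.
Nadir's profit: (92 − 61)·7.75 = 240.25.

240.25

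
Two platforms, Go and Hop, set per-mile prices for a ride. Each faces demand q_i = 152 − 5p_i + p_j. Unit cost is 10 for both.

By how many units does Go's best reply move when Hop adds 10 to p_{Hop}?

Go's profit: π = (p_{Go} − 10)(152 − 5p_{Go} + p_{Hop}).
∂π/∂p_{Go} = 202 − 10p_{Go} + p_{Hop} = 0 ⇒ p_{Go} = 20.2 + 0.1p_{Hop}.
The reaction-function slope is 0.1, so a 10-unit rise in p_{Hop} moves p_{Go} by 0.1 × 10 = 1. Go's best response rises — the actions are strategic complements.

1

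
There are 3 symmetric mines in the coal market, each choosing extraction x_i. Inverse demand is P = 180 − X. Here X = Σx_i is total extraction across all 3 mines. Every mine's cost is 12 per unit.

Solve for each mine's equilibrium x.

42

A representative mine's profit is π_i = x_i(180 − X) − 12x_i, with X = x_i + Σ_{j≠i} x_j.
First-order condition: 168 − 2x_i − Σ_{j≠i} x_j = 0.
Imposing symmetry (x_j = x for all j) turns Σ_{j≠i} x_j into 2x, so 168 = 4x and x = 42.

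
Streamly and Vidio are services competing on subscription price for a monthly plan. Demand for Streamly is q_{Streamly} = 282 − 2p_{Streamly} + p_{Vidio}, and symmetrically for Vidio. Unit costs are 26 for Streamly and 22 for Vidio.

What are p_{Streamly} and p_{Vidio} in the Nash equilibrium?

110.8, 109.2

Streamly's profit: π = (p_{Streamly} − 26)(282 − 2p_{Streamly} + p_{Vidio}).
∂π/∂p_{Streamly} = 334 − 4p_{Streamly} + p_{Vidio} = 0 ⇒ p_{Streamly} = 83.5 + 0.25p_{Vidio}.
Similarly p_{Vidio} = 81.5 + 0.25p_{Streamly}.
Solving the two reaction functions simultaneously: (1 − (0.25)(0.25))p_{Streamly} = 83.5 + 0.25·81.5, so 0.9375p_{Streamly} = 103.875 and p_{Streamly} = 110.8.
Then p_{Vidio} = 81.5 + 0.25·110.8 = 109.2.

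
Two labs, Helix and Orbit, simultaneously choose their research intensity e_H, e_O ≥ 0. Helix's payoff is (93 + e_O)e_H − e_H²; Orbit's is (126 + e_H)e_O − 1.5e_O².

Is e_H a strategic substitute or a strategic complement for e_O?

Expanding Helix's payoff: 93e_H + e_Oe_H − e_H².
∂π/∂e_H = 93 + e_O − 2e_H = 0, so e_H = 46.5 + 0.5e_O.
The best-response slope de_H/de_O = 0.5 > 0: the reaction function is upward-sloping, so the choices are strategic complements.

strategic complements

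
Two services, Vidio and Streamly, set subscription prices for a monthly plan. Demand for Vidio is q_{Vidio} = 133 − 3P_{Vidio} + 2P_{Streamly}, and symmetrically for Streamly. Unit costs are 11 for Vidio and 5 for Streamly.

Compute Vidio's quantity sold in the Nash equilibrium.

Vidio's profit: π = (P_{Vidio} − 11)(133 − 3P_{Vidio} + 2P_{Streamly}).
∂π/∂P_{Vidio} = 166 − 6P_{Vidio} + 2P_{Streamly} = 0 ⇒ P_{Vidio} = 83/3 + (1/3)P_{Streamly}.
Similarly P_{Streamly} = 74/3 + (1/3)P_{Vidio}.
Plugging P_{Streamly} into Vidio's best response: P_{Vidio} = 83/3 + (1/3)(74/3 + (1/3)P_{Vidio}) ⇒ (8/9)P_{Vidio} = 323/9, so P_{Vidio} = 40.375.
Then P_{Streamly} = 74/3 + (1/3)·40.375 = 38.125.
q_{Vidio} = 133 − 3·40.375 + 2·38.125 = 88.125.

88.125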